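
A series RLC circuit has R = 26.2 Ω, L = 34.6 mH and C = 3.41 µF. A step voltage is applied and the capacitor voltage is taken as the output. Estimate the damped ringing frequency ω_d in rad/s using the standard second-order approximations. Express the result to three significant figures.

ω_d ≈ 2890 rad/s

For a series RLC circuit (capacitor voltage as output), ω_n = 1/√(LC) = 1/√(34.6 mH · 3.41 µF) = 2910 rad/s.
ζ = (R/2)·√(C/L) = (26.2/2)·√(3.41 µF/34.6 mH) = 0.130.
ω_d = 2910·√(1 − 0.130²) = 2890 rad/s.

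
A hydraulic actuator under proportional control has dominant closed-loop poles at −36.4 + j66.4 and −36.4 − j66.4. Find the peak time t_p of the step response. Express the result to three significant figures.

t_p ≈ 0.0473 s

t_p = π/ω_d with ω_d = 66.4 (the imaginary part), so t_p = 0.0473 s.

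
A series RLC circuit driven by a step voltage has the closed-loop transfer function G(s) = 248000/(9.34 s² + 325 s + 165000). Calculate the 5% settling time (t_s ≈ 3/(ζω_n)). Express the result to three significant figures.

t_s ≈ 0.172 s

Dividing through by 9.34: denominator becomes s² + 34.80 s + 17670.
So ω_n = √17670 = 133 rad/s and ζ = 34.80/(2·133) = 0.131.
t_s ≈ 3/(ζω_n) = 0.172 s.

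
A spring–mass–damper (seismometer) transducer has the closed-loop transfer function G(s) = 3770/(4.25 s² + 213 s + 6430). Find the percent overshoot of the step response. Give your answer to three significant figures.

%OS ≈ 7.09%

Dividing through by 4.25: denominator becomes s² + 50.12 s + 1513.
So ω_n = √1513 = 38.9 rad/s and ζ = 50.12/(2·38.9) = 0.644.
%OS = 100 e^{−πζ/√(1−ζ²)} with ζ = 0.644 gives 7.09%.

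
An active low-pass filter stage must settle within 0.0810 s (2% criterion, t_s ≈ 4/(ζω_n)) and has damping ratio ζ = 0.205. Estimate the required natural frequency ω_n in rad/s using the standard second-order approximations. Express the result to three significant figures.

Rearranging t_s ≈ 4/(ζω_n) gives ω_n = 4/(ζ·t_s) = 4/(0.205 × 0.0810) = 241 rad/s.

ω_n ≈ 241 rad/s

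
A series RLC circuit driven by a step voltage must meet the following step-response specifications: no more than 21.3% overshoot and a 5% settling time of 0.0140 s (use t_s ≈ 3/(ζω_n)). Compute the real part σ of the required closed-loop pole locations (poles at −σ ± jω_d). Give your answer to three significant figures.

σ ≈ 214

The settling-time spec alone fixes σ = ζω_n = 3/t_s = 3/0.0140 = 214.
(Overshoot then fixes ζ = 0.442 and hence ω_d = σ·√(1−ζ²)/ζ = 435 rad/s.)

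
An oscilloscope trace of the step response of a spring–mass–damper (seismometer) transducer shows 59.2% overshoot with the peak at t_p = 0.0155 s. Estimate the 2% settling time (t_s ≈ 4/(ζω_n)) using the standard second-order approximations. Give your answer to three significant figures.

From the overshoot, ζ = −ln(OS)/√(π²+ln²(OS)) = 0.165.
From t_p = π/ω_d, ω_d = π/0.0155 = 203 rad/s, so ω_n = ω_d/√(1−ζ²) = 205 rad/s.
t_s ≈ 4/(ζω_n) = 4/(0.165·205) = 0.118 s.

t_s ≈ 0.118 s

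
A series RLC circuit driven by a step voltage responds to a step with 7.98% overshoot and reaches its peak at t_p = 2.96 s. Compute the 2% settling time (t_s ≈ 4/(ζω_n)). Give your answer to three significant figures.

The overshoot fixes ζ = −ln(OS)/√(π²+ln²(OS)) = 0.627.
From t_p = π/ω_d, ω_d = π/2.96 = 1.06 rad/s, so ω_n = ω_d/√(1−ζ²) = 1.36 rad/s.
t_s ≈ 4/(ζω_n) = 4/(0.627·1.36) = 4.68 s.

t_s ≈ 4.68 s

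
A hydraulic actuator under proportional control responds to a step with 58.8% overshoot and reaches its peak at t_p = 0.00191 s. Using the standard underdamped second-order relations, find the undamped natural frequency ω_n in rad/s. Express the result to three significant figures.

ω_n ≈ 1670 rad/s

From the overshoot, ζ = −ln(OS)/√(π²+ln²(OS)) = 0.167.
t_p = π/ω_d ⇒ ω_d = 1640 rad/s; then ω_n = ω_d/√(1−ζ²) = 1670 rad/s.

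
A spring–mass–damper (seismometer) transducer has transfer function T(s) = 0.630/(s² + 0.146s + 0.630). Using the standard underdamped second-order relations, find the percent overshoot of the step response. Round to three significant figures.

Matching coefficients with s² + 2ζω_n s + ω_n² gives ω_n² = 0.630 ⇒ ω_n = 0.794 rad/s, and ζ = 0.146/(2ω_n) = 0.0920.
Overshoot: exp(−π·0.0920/√(1−0.0920²)) = 0.748, i.e. 74.8%.

%OS ≈ 74.8%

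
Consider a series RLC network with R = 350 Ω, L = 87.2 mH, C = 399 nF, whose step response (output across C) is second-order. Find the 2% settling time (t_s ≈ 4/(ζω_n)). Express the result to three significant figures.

For a series RLC circuit (capacitor voltage as output), ω_n = 1/√(LC) = 1/√(87.2 mH · 399 nF) = 5360 rad/s.
ζ = (R/2)·√(C/L) = (350/2)·√(399 nF/87.2 mH) = 0.374.
t_s ≈ 4/(ζω_n) = 0.00199 s.

t_s ≈ 0.00199 s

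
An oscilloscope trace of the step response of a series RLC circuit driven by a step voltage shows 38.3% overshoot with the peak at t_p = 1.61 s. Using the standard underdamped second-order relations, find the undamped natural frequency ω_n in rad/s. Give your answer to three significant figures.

ζ from %OS: ζ = |ln 0.383|/√(π²+ln²0.383) = 0.292.
From t_p = π/ω_d, ω_d = π/1.61 = 1.95 rad/s, so ω_n = ω_d/√(1−ζ²) = 2.04 rad/s.

ω_n ≈ 2.04 rad/s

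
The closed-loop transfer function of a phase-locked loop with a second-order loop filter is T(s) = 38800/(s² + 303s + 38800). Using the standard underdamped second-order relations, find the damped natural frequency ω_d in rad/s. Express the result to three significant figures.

ω_n = √38800 = 197 rad/s; ζ = 303/(2·197) = 0.769.
The damped frequency ω_d = ω_n√(1−ζ²) = 126 rad/s.

ω_d ≈ 126 rad/s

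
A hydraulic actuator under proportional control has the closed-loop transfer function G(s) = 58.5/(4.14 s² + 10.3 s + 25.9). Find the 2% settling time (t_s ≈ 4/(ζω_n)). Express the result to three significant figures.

Dividing through by 4.14: denominator becomes s² + 2.488 s + 6.256.
So ω_n = √6.256 = 2.50 rad/s and ζ = 2.488/(2·2.50) = 0.497.
t_s ≈ 4/(ζω_n) = 3.22 s.

t_s ≈ 3.22 s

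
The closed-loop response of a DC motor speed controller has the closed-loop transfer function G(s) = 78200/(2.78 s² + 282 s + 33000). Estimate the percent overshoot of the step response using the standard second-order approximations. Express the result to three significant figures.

Dividing through by 2.78: denominator becomes s² + 101.4 s + 11870.
So ω_n = √11870 = 109 rad/s and ζ = 101.4/(2·109) = 0.466.
Overshoot: exp(−π·0.466/√(1−0.466²)) = 0.192, i.e. 19.2%.

%OS ≈ 19.2%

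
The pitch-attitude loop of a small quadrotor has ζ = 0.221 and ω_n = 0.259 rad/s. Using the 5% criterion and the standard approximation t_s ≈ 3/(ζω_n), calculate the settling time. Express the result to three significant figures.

t_s ≈ 3/(ζω_n) = 3/(0.221 × 0.259) = 52.4 s.

t_s ≈ 52.4 s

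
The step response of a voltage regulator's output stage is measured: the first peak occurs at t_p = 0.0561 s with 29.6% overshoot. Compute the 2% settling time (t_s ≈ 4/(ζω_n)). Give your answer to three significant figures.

From the overshoot, ζ = −ln(OS)/√(π²+ln²(OS)) = 0.361.
From t_p = π/ω_d, ω_d = π/0.0561 = 56.0 rad/s, so ω_n = ω_d/√(1−ζ²) = 60.1 rad/s.
t_s ≈ 4/(ζω_n) = 4/(0.361·60.1) = 0.184 s.

t_s ≈ 0.184 s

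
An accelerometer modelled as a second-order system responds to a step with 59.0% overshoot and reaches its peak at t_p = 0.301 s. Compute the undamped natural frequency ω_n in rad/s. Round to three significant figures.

ω_n ≈ 10.6 rad/s

ζ from %OS: ζ = |ln 0.590|/√(π²+ln²0.590) = 0.166.
t_p = π/ω_d ⇒ ω_d = 10.4 rad/s; then ω_n = ω_d/√(1−ζ²) = 10.6 rad/s.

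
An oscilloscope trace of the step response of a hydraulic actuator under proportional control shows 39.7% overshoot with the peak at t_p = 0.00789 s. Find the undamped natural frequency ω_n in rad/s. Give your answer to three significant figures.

From the overshoot, ζ = −ln(OS)/√(π²+ln²(OS)) = 0.282.
From t_p = π/ω_d, ω_d = π/0.00789 = 398 rad/s, so ω_n = ω_d/√(1−ζ²) = 415 rad/s.

ω_n ≈ 415 rad/s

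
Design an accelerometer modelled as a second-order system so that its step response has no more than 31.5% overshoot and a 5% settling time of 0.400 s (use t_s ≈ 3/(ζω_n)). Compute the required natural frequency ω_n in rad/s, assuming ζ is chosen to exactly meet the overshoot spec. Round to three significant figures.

From %OS = 100·exp(−πζ/√(1−ζ²)), invert to get ζ = −ln(OS)/√(π² + ln²(OS)) with OS = 0.315.
−ln 0.315 = 1.155, so ζ = 1.155/√(π² + 1.334) = 0.345.
Then ω_n = 3/(ζ t_s) = 3/(0.345 × 0.400) = 21.7 rad/s.

ω_n ≈ 21.7 rad/s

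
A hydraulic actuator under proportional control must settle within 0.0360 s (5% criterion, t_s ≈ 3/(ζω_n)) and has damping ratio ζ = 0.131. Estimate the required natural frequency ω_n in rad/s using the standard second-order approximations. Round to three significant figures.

Rearranging t_s ≈ 3/(ζω_n) gives ω_n = 3/(ζ·t_s) = 3/(0.131 × 0.0360) = 636 rad/s.

ω_n ≈ 636 rad/s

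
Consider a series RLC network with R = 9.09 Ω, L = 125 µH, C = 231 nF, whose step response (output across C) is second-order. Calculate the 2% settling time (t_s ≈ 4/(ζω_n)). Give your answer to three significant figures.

For a series RLC circuit (capacitor voltage as output), ω_n = 1/√(LC) = 1/√(125 µH · 231 nF) = 186000 rad/s.
ζ = (R/2)·√(C/L) = (9.09/2)·√(231 nF/125 µH) = 0.195.
t_s ≈ 4/(ζω_n) = 0.000110 s.

t_s ≈ 0.000110 s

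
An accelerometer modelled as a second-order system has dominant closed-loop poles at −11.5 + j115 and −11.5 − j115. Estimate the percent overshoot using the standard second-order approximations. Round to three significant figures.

%OS ≈ 73.0%

The poles are at −σ ± jω_d with σ = 11.5 and ω_d = 115, so ω_n = √(σ²+ω_d²) = 116 rad/s and ζ = σ/ω_n = 0.0995.
Overshoot: exp(−π·0.0995/√(1−0.0995²)) = 0.730, i.e. 73.0%.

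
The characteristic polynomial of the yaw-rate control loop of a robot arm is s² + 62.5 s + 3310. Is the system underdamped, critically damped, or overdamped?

a² − 4b = 62.5² − 4·3310 < 0 (complex roots); the system is underdamped.

underdamped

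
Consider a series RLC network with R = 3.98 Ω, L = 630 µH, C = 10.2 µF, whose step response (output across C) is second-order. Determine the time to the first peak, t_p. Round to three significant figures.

t_p ≈ 0.000260 s

For a series RLC circuit (capacitor voltage as output), ω_n = 1/√(LC) = 1/√(630 µH · 10.2 µF) = 12500 rad/s.
ζ = (R/2)·√(C/L) = (3.98/2)·√(10.2 µF/630 µH) = 0.253.
The damped frequency ω_d = ω_n√(1−ζ²) = 12100 rad/s. t_p = π/ω_d = 0.000260 s.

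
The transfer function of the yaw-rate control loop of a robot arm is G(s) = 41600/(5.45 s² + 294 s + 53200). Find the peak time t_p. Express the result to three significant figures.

Dividing through by 5.45: denominator becomes s² + 53.94 s + 9761.
So ω_n = √9761 = 98.8 rad/s and ζ = 53.94/(2·98.8) = 0.273.
ω_d = ω_n√(1−ζ²) = 95.0 rad/s. t_p = π/ω_d = 0.0331 s.

t_p ≈ 0.0331 s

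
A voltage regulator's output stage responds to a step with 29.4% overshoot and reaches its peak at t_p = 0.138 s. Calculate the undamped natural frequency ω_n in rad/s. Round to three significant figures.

ζ from %OS: ζ = |ln 0.294|/√(π²+ln²0.294) = 0.363.
t_p = π/ω_d ⇒ ω_d = 22.8 rad/s; then ω_n = ω_d/√(1−ζ²) = 24.4 rad/s.

ω_n ≈ 24.4 rad/s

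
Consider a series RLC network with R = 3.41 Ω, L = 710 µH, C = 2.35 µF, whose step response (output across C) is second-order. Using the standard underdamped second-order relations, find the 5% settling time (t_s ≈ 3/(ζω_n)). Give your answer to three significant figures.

t_s ≈ 0.00125 s

For a series RLC circuit (capacitor voltage as output), ω_n = 1/√(LC) = 1/√(710 µH · 2.35 µF) = 24500 rad/s.
ζ = (R/2)·√(C/L) = (3.41/2)·√(2.35 µF/710 µH) = 0.0981.
t_s ≈ 3/(ζω_n) = 0.00125 s.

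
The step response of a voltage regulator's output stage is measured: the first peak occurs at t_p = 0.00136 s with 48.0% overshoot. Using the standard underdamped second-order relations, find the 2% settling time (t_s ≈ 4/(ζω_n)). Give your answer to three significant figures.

From the overshoot, ζ = −ln(OS)/√(π²+ln²(OS)) = 0.228.
From t_p = π/ω_d, ω_d = π/0.00136 = 2310 rad/s, so ω_n = ω_d/√(1−ζ²) = 2370 rad/s.
t_s ≈ 4/(ζω_n) = 4/(0.228·2370) = 0.00741 s.

t_s ≈ 0.00741 s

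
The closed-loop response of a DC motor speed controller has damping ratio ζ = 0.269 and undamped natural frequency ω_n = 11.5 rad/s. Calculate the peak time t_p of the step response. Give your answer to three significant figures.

The damped frequency is ω_d = ω_n√(1−ζ²) = 11.5·√(1−0.0724) = 11.1 rad/s.
Peak time t_p = π/ω_d = π/11.1 = 0.284 s.

t_p ≈ 0.284 s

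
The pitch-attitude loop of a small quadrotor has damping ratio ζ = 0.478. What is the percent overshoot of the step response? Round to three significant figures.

%OS ≈ 18.1%

For an underdamped second-order system, %OS = 100·exp(−πζ/√(1−ζ²)).
πζ/√(1−ζ²) = π·0.478/√(1−0.228) = 1.710, so %OS = 100·e^(−1.710) = 18.1%.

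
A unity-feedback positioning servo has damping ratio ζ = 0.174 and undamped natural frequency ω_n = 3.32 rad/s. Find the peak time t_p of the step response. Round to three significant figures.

The damped frequency is ω_d = ω_n√(1−ζ²) = 3.32·√(1−0.0303) = 3.27 rad/s.
Peak time t_p = π/ω_d = π/3.27 = 0.961 s.

t_p ≈ 0.961 s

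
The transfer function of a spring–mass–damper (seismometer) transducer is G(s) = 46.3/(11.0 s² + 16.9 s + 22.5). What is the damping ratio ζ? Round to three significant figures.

Dividing through by 11.0: denominator becomes s² + 1.536 s + 2.045.
So ω_n = √2.045 = 1.43 rad/s and ζ = 1.536/(2·1.43) = 0.537.

ζ ≈ 0.537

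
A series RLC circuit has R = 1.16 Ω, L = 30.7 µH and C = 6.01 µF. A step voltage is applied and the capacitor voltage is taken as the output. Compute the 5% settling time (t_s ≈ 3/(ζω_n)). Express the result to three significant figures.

t_s ≈ 0.000159 s

For a series RLC circuit (capacitor voltage as output), ω_n = 1/√(LC) = 1/√(30.7 µH · 6.01 µF) = 73600 rad/s.
ζ = (R/2)·√(C/L) = (1.16/2)·√(6.01 µF/30.7 µH) = 0.257.
t_s ≈ 3/(ζω_n) = 0.000159 s.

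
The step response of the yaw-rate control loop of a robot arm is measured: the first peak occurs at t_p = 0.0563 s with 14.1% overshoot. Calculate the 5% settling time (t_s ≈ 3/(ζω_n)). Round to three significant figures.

The overshoot fixes ζ = −ln(OS)/√(π²+ln²(OS)) = 0.529.
From t_p = π/ω_d, ω_d = π/0.0563 = 55.8 rad/s, so ω_n = ω_d/√(1−ζ²) = 65.8 rad/s.
t_s ≈ 3/(ζω_n) = 3/(0.529·65.8) = 0.0862 s.

t_s ≈ 0.0862 s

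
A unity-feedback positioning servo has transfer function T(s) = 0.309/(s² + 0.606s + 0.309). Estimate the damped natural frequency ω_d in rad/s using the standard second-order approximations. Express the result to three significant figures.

ω_d ≈ 0.466 rad/s

Comparing the denominator to s² + 2ζω_n s + ω_n²: ω_n = √0.309 = 0.556 rad/s, and 2ζω_n = 0.606 so ζ = 0.606/(2·0.556) = 0.545.
ω_d = ω_n√(1−ζ²) = 0.466 rad/s.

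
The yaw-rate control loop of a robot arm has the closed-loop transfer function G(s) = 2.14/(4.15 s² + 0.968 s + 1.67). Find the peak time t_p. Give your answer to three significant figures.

Dividing through by 4.15: denominator becomes s² + 0.2333 s + 0.4024.
So ω_n = √0.4024 = 0.634 rad/s and ζ = 0.2333/(2·0.634) = 0.184.
ω_d = 0.634·√(1 − 0.184²) = 0.624 rad/s. t_p = π/ω_d = 5.04 s.

t_p ≈ 5.04 s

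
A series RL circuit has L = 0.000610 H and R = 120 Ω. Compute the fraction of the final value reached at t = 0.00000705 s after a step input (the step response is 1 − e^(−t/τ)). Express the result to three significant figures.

τ = L/R = 0.000610/120 = 0.00000508 s.
y(t)/y_∞ = 1 − e^(−t/τ) = 1 − e^(−0.00000705/0.00000508) = 1 − e^(−1.39) = 0.750.

y/y_∞ ≈ 0.750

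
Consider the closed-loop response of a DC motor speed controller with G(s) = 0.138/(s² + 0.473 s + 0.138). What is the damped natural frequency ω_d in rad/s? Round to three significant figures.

ω_d ≈ 0.286 rad/s

Comparing the denominator to s² + 2ζω_n s + ω_n²: ω_n = √0.138 = 0.371 rad/s, and 2ζω_n = 0.473 so ζ = 0.473/(2·0.371) = 0.637.
ω_d = ω_n√(1−ζ²) = 0.286 rad/s.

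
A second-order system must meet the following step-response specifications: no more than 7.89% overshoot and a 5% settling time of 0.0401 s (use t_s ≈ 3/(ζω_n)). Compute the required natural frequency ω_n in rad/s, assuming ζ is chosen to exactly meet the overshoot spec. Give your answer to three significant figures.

ω_n ≈ 119 rad/s

ζ = −ln(OS)/√(π² + (ln OS)²). With OS = 0.0789, ln OS = −2.540 and ζ = 2.540/4.040 = 0.629.
Then ω_n = 3/(ζ t_s) = 3/(0.629 × 0.0401) = 119 rad/s.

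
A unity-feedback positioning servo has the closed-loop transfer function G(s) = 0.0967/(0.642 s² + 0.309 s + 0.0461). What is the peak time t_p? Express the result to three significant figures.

t_p ≈ 26.7 s

Dividing through by 0.642: denominator becomes s² + 0.4813 s + 0.07181.
So ω_n = √0.07181 = 0.268 rad/s and ζ = 0.4813/(2·0.268) = 0.898.
ω_d = ω_n√(1−ζ²) = 0.118 rad/s. t_p = π/ω_d = 26.7 s.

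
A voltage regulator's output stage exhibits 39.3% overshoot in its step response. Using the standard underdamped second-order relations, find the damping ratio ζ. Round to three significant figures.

ζ ≈ 0.285

Inverting the overshoot relation: ζ = |ln 0.393|/√(π² + ln²0.393) = 0.285.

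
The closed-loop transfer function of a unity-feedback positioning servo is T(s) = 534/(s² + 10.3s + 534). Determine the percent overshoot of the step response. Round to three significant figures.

%OS ≈ 48.8%

ω_n = √534 = 23.1 rad/s; ζ = 10.3/(2·23.1) = 0.223.
%OS = 100·exp(−πζ/√(1−ζ²)) = 48.8%.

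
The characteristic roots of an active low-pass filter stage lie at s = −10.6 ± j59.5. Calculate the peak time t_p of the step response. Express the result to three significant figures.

t_p = π/ω_d with ω_d = 59.5 (the imaginary part), so t_p = 0.0528 s.

t_p ≈ 0.0528 s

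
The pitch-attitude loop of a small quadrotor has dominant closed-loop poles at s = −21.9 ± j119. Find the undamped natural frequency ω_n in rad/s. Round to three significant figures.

The poles are at −σ ± jω_d with σ = 21.9 and ω_d = 119, so ω_n = √(σ²+ω_d²) = 121 rad/s and ζ = σ/ω_n = 0.181.

ω_n ≈ 121 rad/s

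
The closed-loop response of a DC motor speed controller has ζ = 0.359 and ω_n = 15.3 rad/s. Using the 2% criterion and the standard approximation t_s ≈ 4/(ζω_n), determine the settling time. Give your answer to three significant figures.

t_s ≈ 4/(ζω_n) = 4/(0.359 × 15.3) = 0.728 s.

t_s ≈ 0.728 s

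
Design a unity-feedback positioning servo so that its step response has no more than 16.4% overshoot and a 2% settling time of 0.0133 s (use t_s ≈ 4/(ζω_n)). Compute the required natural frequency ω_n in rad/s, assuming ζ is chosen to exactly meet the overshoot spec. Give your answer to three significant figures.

ζ = −ln(OS)/√(π² + (ln OS)²). With OS = 0.164, ln OS = −1.808 and ζ = 1.808/3.625 = 0.499.
Then ω_n = 4/(ζ t_s) = 4/(0.499 × 0.0133) = 603 rad/s.

ω_n ≈ 603 rad/s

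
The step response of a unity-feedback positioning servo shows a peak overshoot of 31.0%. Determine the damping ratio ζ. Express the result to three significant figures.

ζ = −ln(OS)/√(π² + (ln OS)²). With OS = 0.310, ln OS = −1.171 and ζ = 1.171/3.353 = 0.349.

ζ ≈ 0.349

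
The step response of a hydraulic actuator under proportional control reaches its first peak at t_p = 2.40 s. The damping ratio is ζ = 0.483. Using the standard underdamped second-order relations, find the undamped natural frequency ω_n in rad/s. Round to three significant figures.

ω_n ≈ 1.49 rad/s

Peak time t_p = π/ω_d, so ω_d = π/t_p = π/2.40 = 1.31 rad/s.
ω_n = ω_d/√(1−ζ²) = 1.31/√0.767 = 1.49 rad/s.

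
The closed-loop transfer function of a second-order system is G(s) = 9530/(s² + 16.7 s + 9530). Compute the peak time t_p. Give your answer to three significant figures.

Comparing the denominator to s² + 2ζω_n s + ω_n²: ω_n = √9530 = 97.6 rad/s, and 2ζω_n = 16.7 so ζ = 16.7/(2·97.6) = 0.0855.
The damped frequency ω_d = ω_n√(1−ζ²) = 97.3 rad/s. Then t_p = π/ω_d = 0.0323 s.

t_p ≈ 0.0323 s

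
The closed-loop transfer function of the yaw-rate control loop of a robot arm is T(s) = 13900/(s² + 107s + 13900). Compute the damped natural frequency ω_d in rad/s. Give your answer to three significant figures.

ω_d ≈ 105 rad/s

Matching coefficients with s² + 2ζω_n s + ω_n² gives ω_n² = 13900 ⇒ ω_n = 118 rad/s, and ζ = 107/(2ω_n) = 0.454.
ω_d = ω_n√(1−ζ²) = 105 rad/s.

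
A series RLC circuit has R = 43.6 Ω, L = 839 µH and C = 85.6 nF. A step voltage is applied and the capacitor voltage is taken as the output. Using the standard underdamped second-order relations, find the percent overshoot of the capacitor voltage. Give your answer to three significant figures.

For a series RLC circuit (capacitor voltage as output), ω_n = 1/√(LC) = 1/√(839 µH · 85.6 nF) = 118000 rad/s.
ζ = (R/2)·√(C/L) = (43.6/2)·√(85.6 nF/839 µH) = 0.220.
%OS = 100·exp(−πζ/√(1−ζ²)) = 49.2%.

%OS ≈ 49.2%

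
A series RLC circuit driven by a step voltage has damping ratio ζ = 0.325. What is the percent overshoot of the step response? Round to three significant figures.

%OS ≈ 34.0%

For an underdamped second-order system, %OS = 100·exp(−πζ/√(1−ζ²)).
πζ/√(1−ζ²) = π·0.325/√(1−0.106) = 1.080, so %OS = 100·e^(−1.080) = 34.0%.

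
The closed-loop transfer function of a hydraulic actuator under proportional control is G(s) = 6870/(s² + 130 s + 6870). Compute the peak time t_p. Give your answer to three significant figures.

t_p ≈ 0.0611 s

ω_n = √6870 = 82.9 rad/s; ζ = 130/(2·82.9) = 0.784.
ω_d = 82.9·√(1 − 0.784²) = 51.4 rad/s. Then t_p = π/ω_d = 0.0611 s.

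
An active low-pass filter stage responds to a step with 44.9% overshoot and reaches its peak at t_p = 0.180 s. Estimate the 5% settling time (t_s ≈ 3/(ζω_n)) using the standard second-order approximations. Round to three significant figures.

ζ from %OS: ζ = |ln 0.449|/√(π²+ln²0.449) = 0.247.
From t_p = π/ω_d, ω_d = π/0.180 = 17.5 rad/s, so ω_n = ω_d/√(1−ζ²) = 18.0 rad/s.
t_s ≈ 3/(ζω_n) = 3/(0.247·18.0) = 0.674 s.

t_s ≈ 0.674 s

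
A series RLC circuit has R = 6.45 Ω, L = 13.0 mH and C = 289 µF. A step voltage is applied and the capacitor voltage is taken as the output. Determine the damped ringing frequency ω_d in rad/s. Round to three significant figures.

For a series RLC circuit (capacitor voltage as output), ω_n = 1/√(LC) = 1/√(13.0 mH · 289 µF) = 516 rad/s.
ζ = (R/2)·√(C/L) = (6.45/2)·√(289 µF/13.0 mH) = 0.481.
ω_d = 516·√(1 − 0.481²) = 452 rad/s.

ω_d ≈ 452 rad/s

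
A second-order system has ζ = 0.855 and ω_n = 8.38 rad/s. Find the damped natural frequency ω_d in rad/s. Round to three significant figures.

ω_d ≈ 4.35 rad/s

ω_d = ω_n√(1−ζ²) = 8.38·√0.269 = 4.35 rad/s.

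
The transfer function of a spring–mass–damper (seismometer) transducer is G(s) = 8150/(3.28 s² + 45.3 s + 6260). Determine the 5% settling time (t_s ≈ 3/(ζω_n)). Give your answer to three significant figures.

Dividing through by 3.28: denominator becomes s² + 13.81 s + 1909.
So ω_n = √1909 = 43.7 rad/s and ζ = 13.81/(2·43.7) = 0.158.
t_s ≈ 3/(ζω_n) = 0.434 s.

t_s ≈ 0.434 s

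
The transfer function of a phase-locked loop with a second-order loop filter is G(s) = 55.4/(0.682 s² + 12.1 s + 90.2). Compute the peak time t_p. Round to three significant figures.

t_p ≈ 0.429 s

Dividing through by 0.682: denominator becomes s² + 17.74 s + 132.3.
So ω_n = √132.3 = 11.5 rad/s and ζ = 17.74/(2·11.5) = 0.771.
The damped frequency ω_d = ω_n√(1−ζ²) = 7.32 rad/s. t_p = π/ω_d = 0.429 s.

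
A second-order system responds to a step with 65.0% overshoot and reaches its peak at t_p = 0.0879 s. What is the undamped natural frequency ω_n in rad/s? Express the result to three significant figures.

ω_n ≈ 36.1 rad/s

From the overshoot, ζ = −ln(OS)/√(π²+ln²(OS)) = 0.136.
From t_p = π/ω_d, ω_d = π/0.0879 = 35.7 rad/s, so ω_n = ω_d/√(1−ζ²) = 36.1 rad/s.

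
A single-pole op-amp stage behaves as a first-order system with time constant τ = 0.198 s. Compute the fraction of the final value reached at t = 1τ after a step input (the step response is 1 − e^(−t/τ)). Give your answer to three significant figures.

y/y_∞ ≈ 0.632

y(t)/y_∞ = 1 − e^(−t/τ) = 1 − e^(−1) = 1 − e^(−1.00) = 0.632.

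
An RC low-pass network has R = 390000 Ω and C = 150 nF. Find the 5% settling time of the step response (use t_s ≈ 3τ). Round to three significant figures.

τ = RC = 390000 × 150 nF = 0.0585 s.
t_s ≈ 3τ = 0.175 s.

t_s ≈ 0.175 s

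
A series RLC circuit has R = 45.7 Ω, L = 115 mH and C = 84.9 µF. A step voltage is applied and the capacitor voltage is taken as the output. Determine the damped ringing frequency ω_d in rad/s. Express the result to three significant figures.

ω_d ≈ 251 rad/s

For a series RLC circuit (capacitor voltage as output), ω_n = 1/√(LC) = 1/√(115 mH · 84.9 µF) = 320 rad/s.
ζ = (R/2)·√(C/L) = (45.7/2)·√(84.9 µF/115 mH) = 0.621.
ω_d = 320·√(1 − 0.621²) = 251 rad/s.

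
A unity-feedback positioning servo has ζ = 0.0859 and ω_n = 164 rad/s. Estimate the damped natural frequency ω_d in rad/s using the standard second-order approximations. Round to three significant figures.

ω_d = ω_n√(1−ζ²) = 164·√0.993 = 163 rad/s.

ω_d ≈ 163 rad/s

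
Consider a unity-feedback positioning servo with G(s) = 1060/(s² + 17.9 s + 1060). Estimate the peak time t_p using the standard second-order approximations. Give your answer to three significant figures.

Matching coefficients with s² + 2ζω_n s + ω_n² gives ω_n² = 1060 ⇒ ω_n = 32.6 rad/s, and ζ = 17.9/(2ω_n) = 0.275.
ω_d = ω_n√(1−ζ²) = 31.3 rad/s. Then t_p = π/ω_d = 0.100 s.

t_p ≈ 0.100 s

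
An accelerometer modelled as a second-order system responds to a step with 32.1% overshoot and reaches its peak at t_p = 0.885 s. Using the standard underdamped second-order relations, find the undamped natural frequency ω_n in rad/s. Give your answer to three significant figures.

ω_n ≈ 3.77 rad/s

ζ from %OS: ζ = |ln 0.321|/√(π²+ln²0.321) = 0.340.
t_p = π/ω_d ⇒ ω_d = 3.55 rad/s; then ω_n = ω_d/√(1−ζ²) = 3.77 rad/s.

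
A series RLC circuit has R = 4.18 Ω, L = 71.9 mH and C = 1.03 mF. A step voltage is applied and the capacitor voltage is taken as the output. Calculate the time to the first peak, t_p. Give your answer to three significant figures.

t_p ≈ 0.0279 s

For a series RLC circuit (capacitor voltage as output), ω_n = 1/√(LC) = 1/√(71.9 mH · 1.03 mF) = 116 rad/s.
ζ = (R/2)·√(C/L) = (4.18/2)·√(1.03 mF/71.9 mH) = 0.250.
ω_d = ω_n√(1−ζ²) = 113 rad/s. t_p = π/ω_d = 0.0279 s.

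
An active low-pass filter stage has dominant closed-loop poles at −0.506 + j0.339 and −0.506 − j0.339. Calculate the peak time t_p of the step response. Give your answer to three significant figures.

t_p = π/ω_d with ω_d = 0.339 (the imaginary part), so t_p = 9.27 s.

t_p ≈ 9.27 s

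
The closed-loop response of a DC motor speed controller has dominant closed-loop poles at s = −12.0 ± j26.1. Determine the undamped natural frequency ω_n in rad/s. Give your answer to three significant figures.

ω_n ≈ 28.7 rad/s

|pole| = ω_n = √(12.0² + 26.1²) = 28.7 rad/s; ζ = cos θ = σ/ω_n = 0.418.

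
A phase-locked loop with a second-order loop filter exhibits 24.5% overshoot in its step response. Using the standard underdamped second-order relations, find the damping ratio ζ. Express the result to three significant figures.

ζ ≈ 0.409

From %OS = 100·exp(−πζ/√(1−ζ²)), invert to get ζ = −ln(OS)/√(π² + ln²(OS)) with OS = 0.245.
−ln 0.245 = 1.406, so ζ = 1.406/√(π² + 1.978) = 0.409.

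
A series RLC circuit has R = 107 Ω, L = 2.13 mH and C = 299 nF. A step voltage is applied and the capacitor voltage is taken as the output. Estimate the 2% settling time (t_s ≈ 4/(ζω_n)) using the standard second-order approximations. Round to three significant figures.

t_s ≈ 0.000159 s

For a series RLC circuit (capacitor voltage as output), ω_n = 1/√(LC) = 1/√(2.13 mH · 299 nF) = 39600 rad/s.
ζ = (R/2)·√(C/L) = (107/2)·√(299 nF/2.13 mH) = 0.634.
t_s ≈ 4/(ζω_n) = 0.000159 s.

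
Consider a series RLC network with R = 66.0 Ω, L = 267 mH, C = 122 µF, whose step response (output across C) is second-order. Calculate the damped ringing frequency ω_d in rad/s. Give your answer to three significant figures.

For a series RLC circuit (capacitor voltage as output), ω_n = 1/√(LC) = 1/√(267 mH · 122 µF) = 175 rad/s.
ζ = (R/2)·√(C/L) = (66.0/2)·√(122 µF/267 mH) = 0.705.
The damped frequency ω_d = ω_n√(1−ζ²) = 124 rad/s.

ω_d ≈ 124 rad/s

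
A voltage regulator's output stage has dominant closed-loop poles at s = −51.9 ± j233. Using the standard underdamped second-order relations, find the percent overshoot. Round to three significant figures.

%OS ≈ 49.7%

|pole| = ω_n = √(51.9² + 233²) = 239 rad/s; ζ = cos θ = σ/ω_n = 0.217.
%OS = 100 e^{−πζ/√(1−ζ²)} with ζ = 0.217 gives 49.7%.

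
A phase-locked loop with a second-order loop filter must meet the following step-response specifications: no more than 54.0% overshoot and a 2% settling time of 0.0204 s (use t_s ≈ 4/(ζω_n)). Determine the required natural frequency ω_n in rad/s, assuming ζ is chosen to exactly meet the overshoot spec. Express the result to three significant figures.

ω_n ≈ 1020 rad/s

From %OS = 100·exp(−πζ/√(1−ζ²)), invert to get ζ = −ln(OS)/√(π² + ln²(OS)) with OS = 0.540.
−ln 0.540 = 0.6162, so ζ = 0.6162/√(π² + 0.3797) = 0.192.
Then ω_n = 4/(ζ t_s) = 4/(0.192 × 0.0204) = 1020 rad/s.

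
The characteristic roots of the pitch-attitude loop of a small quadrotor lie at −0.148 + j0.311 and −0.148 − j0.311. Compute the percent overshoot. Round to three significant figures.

%OS ≈ 22.4%

|pole| = ω_n = √(0.148² + 0.311²) = 0.344 rad/s; ζ = cos θ = σ/ω_n = 0.430.
Overshoot: exp(−π·0.430/√(1−0.430²)) = 0.224, i.e. 22.4%.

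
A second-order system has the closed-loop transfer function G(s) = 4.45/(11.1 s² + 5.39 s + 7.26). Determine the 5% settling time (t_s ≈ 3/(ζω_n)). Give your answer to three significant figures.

Dividing through by 11.1: denominator becomes s² + 0.4856 s + 0.6541.
So ω_n = √0.6541 = 0.809 rad/s and ζ = 0.4856/(2·0.809) = 0.300.
t_s ≈ 3/(ζω_n) = 12.4 s.

t_s ≈ 12.4 s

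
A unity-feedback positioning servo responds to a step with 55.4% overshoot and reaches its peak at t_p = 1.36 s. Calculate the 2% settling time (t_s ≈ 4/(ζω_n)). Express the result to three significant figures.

The overshoot fixes ζ = −ln(OS)/√(π²+ln²(OS)) = 0.185.
From t_p = π/ω_d, ω_d = π/1.36 = 2.31 rad/s, so ω_n = ω_d/√(1−ζ²) = 2.35 rad/s.
t_s ≈ 4/(ζω_n) = 4/(0.185·2.35) = 9.21 s.

t_s ≈ 9.21 s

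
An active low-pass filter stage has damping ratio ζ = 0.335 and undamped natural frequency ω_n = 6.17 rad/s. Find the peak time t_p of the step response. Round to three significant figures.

t_p ≈ 0.540 s

The damped frequency is ω_d = ω_n√(1−ζ²) = 6.17·√(1−0.112) = 5.81 rad/s.
Peak time t_p = π/ω_d = π/5.81 = 0.540 s.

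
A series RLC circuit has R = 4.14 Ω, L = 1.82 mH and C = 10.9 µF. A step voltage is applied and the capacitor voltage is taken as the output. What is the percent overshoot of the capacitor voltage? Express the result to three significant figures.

%OS ≈ 60.1%

For a series RLC circuit (capacitor voltage as output), ω_n = 1/√(LC) = 1/√(1.82 mH · 10.9 µF) = 7100 rad/s.
ζ = (R/2)·√(C/L) = (4.14/2)·√(10.9 µF/1.82 mH) = 0.160.
%OS = 100·exp(−πζ/√(1−ζ²)) = 60.1%.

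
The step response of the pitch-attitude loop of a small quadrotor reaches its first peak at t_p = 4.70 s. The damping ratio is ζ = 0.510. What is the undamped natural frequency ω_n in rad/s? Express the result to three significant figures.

ω_n ≈ 0.777 rad/s

Peak time t_p = π/ω_d, so ω_d = π/t_p = π/4.70 = 0.668 rad/s.
ω_n = ω_d/√(1−ζ²) = 0.668/√0.740 = 0.777 rad/s.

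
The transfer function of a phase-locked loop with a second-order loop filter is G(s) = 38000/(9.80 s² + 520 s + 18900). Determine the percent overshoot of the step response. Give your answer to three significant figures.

Dividing through by 9.80: denominator becomes s² + 53.06 s + 1929.
So ω_n = √1929 = 43.9 rad/s and ζ = 53.06/(2·43.9) = 0.604.
%OS = 100 e^{−πζ/√(1−ζ²)} with ζ = 0.604 gives 9.24%.

%OS ≈ 9.24%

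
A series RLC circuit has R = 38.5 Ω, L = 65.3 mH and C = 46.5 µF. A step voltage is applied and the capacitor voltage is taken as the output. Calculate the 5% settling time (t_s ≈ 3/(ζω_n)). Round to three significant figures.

t_s ≈ 0.0102 s

For a series RLC circuit (capacitor voltage as output), ω_n = 1/√(LC) = 1/√(65.3 mH · 46.5 µF) = 574 rad/s.
ζ = (R/2)·√(C/L) = (38.5/2)·√(46.5 µF/65.3 mH) = 0.514.
t_s ≈ 3/(ζω_n) = 0.0102 s.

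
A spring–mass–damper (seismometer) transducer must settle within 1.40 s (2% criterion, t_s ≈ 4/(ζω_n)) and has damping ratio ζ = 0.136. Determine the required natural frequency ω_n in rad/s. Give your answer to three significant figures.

ω_n ≈ 21.0 rad/s

Rearranging t_s ≈ 4/(ζω_n) gives ω_n = 4/(ζ·t_s) = 4/(0.136 × 1.40) = 21.0 rad/s.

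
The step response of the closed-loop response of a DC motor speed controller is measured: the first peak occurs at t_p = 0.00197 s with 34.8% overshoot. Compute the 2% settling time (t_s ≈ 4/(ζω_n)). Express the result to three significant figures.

From the overshoot, ζ = −ln(OS)/√(π²+ln²(OS)) = 0.318.
t_p = π/ω_d ⇒ ω_d = 1590 rad/s; then ω_n = ω_d/√(1−ζ²) = 1680 rad/s.
t_s ≈ 4/(ζω_n) = 4/(0.318·1680) = 0.00747 s.

t_s ≈ 0.00747 s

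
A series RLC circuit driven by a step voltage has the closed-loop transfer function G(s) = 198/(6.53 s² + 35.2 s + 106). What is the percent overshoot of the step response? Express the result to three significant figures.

%OS ≈ 5.92%

Dividing through by 6.53: denominator becomes s² + 5.391 s + 16.23.
So ω_n = √16.23 = 4.03 rad/s and ζ = 5.391/(2·4.03) = 0.669.
%OS = 100 e^{−πζ/√(1−ζ²)} with ζ = 0.669 gives 5.92%.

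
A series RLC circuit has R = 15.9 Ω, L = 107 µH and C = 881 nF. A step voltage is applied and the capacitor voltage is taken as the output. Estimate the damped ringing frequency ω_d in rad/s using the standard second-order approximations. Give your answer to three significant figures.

For a series RLC circuit (capacitor voltage as output), ω_n = 1/√(LC) = 1/√(107 µH · 881 nF) = 103000 rad/s.
ζ = (R/2)·√(C/L) = (15.9/2)·√(881 nF/107 µH) = 0.721.
The damped frequency ω_d = ω_n√(1−ζ²) = 71300 rad/s.

ω_d ≈ 71300 rad/s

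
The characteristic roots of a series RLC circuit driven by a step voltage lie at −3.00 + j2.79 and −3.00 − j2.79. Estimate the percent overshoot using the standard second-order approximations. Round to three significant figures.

The poles are at −σ ± jω_d with σ = 3.00 and ω_d = 2.79, so ω_n = √(σ²+ω_d²) = 4.10 rad/s and ζ = σ/ω_n = 0.732.
%OS = 100·exp(−πζ/√(1−ζ²)) = 3.41%.

%OS ≈ 3.41%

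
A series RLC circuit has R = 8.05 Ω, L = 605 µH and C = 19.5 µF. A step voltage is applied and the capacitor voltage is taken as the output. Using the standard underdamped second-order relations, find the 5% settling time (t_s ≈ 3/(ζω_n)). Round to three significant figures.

t_s ≈ 0.000451 s

For a series RLC circuit (capacitor voltage as output), ω_n = 1/√(LC) = 1/√(605 µH · 19.5 µF) = 9210 rad/s.
ζ = (R/2)·√(C/L) = (8.05/2)·√(19.5 µF/605 µH) = 0.723.
t_s ≈ 3/(ζω_n) = 0.000451 s.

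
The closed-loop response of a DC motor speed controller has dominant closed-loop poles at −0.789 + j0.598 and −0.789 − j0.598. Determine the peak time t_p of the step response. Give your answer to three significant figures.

t_p = π/ω_d with ω_d = 0.598 (the imaginary part), so t_p = 5.25 s.

t_p ≈ 5.25 s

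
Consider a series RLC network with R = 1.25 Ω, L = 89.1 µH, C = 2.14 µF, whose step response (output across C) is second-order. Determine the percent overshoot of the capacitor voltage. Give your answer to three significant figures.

%OS ≈ 73.7%

For a series RLC circuit (capacitor voltage as output), ω_n = 1/√(LC) = 1/√(89.1 µH · 2.14 µF) = 72400 rad/s.
ζ = (R/2)·√(C/L) = (1.25/2)·√(2.14 µF/89.1 µH) = 0.0969.
%OS = 100·exp(−πζ/√(1−ζ²)) = 73.7%.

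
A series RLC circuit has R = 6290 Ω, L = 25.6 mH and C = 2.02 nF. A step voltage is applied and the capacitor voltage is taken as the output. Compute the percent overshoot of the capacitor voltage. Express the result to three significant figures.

%OS ≈ 0.268%

For a series RLC circuit (capacitor voltage as output), ω_n = 1/√(LC) = 1/√(25.6 mH · 2.02 nF) = 139000 rad/s.
ζ = (R/2)·√(C/L) = (6290/2)·√(2.02 nF/25.6 mH) = 0.883.
Overshoot: exp(−π·0.883/√(1−0.883²)) = 0.00268, i.e. 0.268%.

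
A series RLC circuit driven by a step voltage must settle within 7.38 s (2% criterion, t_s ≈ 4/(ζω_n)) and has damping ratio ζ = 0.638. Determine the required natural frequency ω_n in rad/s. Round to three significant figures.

ω_n ≈ 0.850 rad/s

Rearranging t_s ≈ 4/(ζω_n) gives ω_n = 4/(ζ·t_s) = 4/(0.638 × 7.38) = 0.850 rad/s.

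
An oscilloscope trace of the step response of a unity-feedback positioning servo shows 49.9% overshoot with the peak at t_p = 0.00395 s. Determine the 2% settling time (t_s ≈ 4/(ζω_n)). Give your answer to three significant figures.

t_s ≈ 0.0227 s

The overshoot fixes ζ = −ln(OS)/√(π²+ln²(OS)) = 0.216.
From t_p = π/ω_d, ω_d = π/0.00395 = 795 rad/s, so ω_n = ω_d/√(1−ζ²) = 815 rad/s.
t_s ≈ 4/(ζω_n) = 4/(0.216·815) = 0.0227 s.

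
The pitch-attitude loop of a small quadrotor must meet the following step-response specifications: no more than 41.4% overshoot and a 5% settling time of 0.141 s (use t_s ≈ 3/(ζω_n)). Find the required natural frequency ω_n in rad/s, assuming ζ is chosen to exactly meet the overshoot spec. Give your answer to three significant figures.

ω_n ≈ 78.7 rad/s

From %OS = 100·exp(−πζ/√(1−ζ²)), invert to get ζ = −ln(OS)/√(π² + ln²(OS)) with OS = 0.414.
−ln 0.414 = 0.8819, so ζ = 0.8819/√(π² + 0.7777) = 0.270.
Then ω_n = 3/(ζ t_s) = 3/(0.270 × 0.141) = 78.7 rad/s.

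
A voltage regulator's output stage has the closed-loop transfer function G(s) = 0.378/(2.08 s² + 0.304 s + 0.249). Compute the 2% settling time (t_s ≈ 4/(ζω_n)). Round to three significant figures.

Dividing through by 2.08: denominator becomes s² + 0.1462 s + 0.1197.
So ω_n = √0.1197 = 0.346 rad/s and ζ = 0.1462/(2·0.346) = 0.211.
t_s ≈ 4/(ζω_n) = 54.7 s.

t_s ≈ 54.7 s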